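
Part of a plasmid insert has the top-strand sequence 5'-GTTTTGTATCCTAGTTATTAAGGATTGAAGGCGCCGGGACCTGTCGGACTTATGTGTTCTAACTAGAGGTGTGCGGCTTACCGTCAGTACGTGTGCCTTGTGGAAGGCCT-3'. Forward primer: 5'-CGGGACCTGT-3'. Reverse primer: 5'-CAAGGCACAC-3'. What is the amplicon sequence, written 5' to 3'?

Forward primer CGGGACCTGT is found on the top strand at positions 35–44.
Reverse complement of the reverse primer: GTGTGCCTTG. This occurs on the top strand at positions 91–100.
The product is the template from position 35 through 100 (66 bp).

5'-CGGGACCTGTCGGACTTATGTGTTCTAACTAGAGGTGTGCGGCTTACCGTCAGTACGTGTGCCTTG-3'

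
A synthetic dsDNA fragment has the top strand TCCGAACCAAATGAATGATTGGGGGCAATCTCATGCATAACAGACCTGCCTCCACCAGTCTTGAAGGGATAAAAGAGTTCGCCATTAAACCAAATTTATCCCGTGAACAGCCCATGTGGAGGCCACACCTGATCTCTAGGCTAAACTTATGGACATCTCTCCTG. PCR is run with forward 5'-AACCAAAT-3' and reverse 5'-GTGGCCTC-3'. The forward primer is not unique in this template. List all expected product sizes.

122 bp, 39 bp

The forward primer AACCAAAT matches the top strand at positions 5–12, 88–95.
The reverse primer's reverse complement is GAGGCCAC, matching at positions 119–126.
Each forward site pairs with the reverse site to give a product ending at position 126: sizes 122, 39 bp.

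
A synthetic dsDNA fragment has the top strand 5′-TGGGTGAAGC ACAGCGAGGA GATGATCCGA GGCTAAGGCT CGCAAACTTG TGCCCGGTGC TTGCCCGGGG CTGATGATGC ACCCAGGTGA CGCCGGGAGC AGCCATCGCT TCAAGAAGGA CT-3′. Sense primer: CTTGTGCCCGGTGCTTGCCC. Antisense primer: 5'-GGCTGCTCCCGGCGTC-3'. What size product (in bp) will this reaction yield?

58 bp

Scanning the template, CTTGTGCCCGGTGCTTGCCC occurs at positions 47–66; this primer anneals to the bottom strand there with its 3' end pointing downstream.
Taking the reverse complement of GGCTGCTCCCGGCGTC gives GACGCCGGGAGCAGCC, found at positions 89–104 on the template; the primer anneals here to the top strand with its 3' end pointing upstream.
Product length = (reverse-primer end) − (forward-primer start) + 1 = 104 − 47 + 1 = 58 bp.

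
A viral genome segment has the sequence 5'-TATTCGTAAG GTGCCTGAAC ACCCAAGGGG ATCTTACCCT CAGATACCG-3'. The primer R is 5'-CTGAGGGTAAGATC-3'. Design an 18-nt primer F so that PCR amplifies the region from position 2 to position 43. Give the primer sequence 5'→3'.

5'-ATTCGTAAGGTGCCTGAA-3'

The reverse primer's reverse complement GATCTTACCCTCAG matches the template at positions 30–43; the product starts at position 2.
The forward primer is identical to the top strand over positions 2–19: ATTCGTAAGGTGCCTGAA.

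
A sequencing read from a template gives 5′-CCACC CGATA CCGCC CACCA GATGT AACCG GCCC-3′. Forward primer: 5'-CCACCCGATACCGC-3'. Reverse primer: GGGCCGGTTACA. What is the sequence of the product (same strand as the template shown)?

5'-CCACCCGATACCGCCCACCAGATGTAACCGGCCC-3'

The forward primer matches the template at positions 1–14.
Reverse complement of the reverse primer: TGTAACCGGCCC. This occurs on the top strand at positions 23–34.
The product is the template from position 1 through 34 (34 bp).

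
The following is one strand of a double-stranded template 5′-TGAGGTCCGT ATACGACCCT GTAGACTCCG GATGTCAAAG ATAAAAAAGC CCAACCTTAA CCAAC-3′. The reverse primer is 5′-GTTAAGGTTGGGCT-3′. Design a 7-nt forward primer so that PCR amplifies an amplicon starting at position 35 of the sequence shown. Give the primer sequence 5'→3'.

5'-TCAAAGA-3'

The reverse primer's reverse complement AGCCCAACCTTAAC matches the template at positions 48–61; the product starts at position 35.
The forward primer is identical to the top strand over positions 35–41: TCAAAGA.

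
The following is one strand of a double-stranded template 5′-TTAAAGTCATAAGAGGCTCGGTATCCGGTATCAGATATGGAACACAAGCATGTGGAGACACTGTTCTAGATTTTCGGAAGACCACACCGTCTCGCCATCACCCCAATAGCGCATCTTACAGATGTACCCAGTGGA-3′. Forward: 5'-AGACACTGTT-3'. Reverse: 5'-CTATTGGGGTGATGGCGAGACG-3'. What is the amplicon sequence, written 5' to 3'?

Scanning the template, AGACACTGTT occurs at positions 56–65; this primer anneals to the bottom strand there with its 3' end pointing downstream.
The reverse primer's reverse complement is CGTCTCGCCATCACCCCAATAG, which matches the template at positions 88–109.
The product is the template from position 56 through 109 (54 bp).

5'-AGACACTGTTCTAGATTTTCGGAAGACCACACCGTCTCGCCATCACCCCAATAG-3'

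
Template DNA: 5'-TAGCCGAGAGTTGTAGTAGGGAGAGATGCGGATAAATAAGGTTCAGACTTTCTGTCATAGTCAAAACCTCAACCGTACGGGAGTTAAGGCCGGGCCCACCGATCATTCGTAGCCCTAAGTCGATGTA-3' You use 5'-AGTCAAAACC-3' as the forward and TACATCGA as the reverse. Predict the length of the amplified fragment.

69 bp

Forward primer AGTCAAAACC is found on the top strand at positions 59–68.
Taking the reverse complement of TACATCGA gives TCGATGTA, found at positions 120–127 on the template; the primer anneals here to the top strand with its 3' end pointing upstream.
Amplicon spans positions 59–127: 69 bp.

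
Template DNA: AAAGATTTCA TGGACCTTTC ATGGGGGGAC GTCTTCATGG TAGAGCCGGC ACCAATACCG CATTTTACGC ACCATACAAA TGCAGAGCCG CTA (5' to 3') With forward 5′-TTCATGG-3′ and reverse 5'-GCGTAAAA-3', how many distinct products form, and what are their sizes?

The forward primer TTCATGG matches the top strand at positions 7–13, 18–24, 34–40.
The reverse primer's reverse complement is TTTTACGC, matching at positions 63–70.
Each forward site pairs with the reverse site to give a product ending at position 70: sizes 64, 53, 37 bp.

Three products: 64 bp, 53 bp, 37 bp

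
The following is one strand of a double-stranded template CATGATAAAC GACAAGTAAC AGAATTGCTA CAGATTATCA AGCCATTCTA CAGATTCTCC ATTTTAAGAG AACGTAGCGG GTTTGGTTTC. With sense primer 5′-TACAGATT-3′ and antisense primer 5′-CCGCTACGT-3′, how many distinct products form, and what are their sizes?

Two products: 52 bp, 32 bp

The forward primer TACAGATT matches the top strand at positions 29–36, 49–56.
The reverse primer's reverse complement is ACGTAGCGG, matching at positions 72–80.
Each forward site pairs with the reverse site to give a product ending at position 80: sizes 52, 32 bp.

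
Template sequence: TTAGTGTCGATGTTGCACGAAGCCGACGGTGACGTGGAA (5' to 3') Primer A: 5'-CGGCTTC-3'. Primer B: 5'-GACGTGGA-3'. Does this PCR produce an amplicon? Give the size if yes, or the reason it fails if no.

No product — the primers' 3' ends point away from each other.

Primer A (CGGCTTC) has reverse complement GAAGCCG, which matches the top strand at positions 19–25; primer A anneals to the top strand there with its 3' end pointing upstream toward position 19.
Primer B (GACGTGGA) matches the top strand directly at positions 31–38; it anneals to the bottom strand with its 3' end pointing downstream toward position 38.
The 3' ends diverge (primer A extends toward position 1, primer B toward position 39), so the primers never converge on a shared product.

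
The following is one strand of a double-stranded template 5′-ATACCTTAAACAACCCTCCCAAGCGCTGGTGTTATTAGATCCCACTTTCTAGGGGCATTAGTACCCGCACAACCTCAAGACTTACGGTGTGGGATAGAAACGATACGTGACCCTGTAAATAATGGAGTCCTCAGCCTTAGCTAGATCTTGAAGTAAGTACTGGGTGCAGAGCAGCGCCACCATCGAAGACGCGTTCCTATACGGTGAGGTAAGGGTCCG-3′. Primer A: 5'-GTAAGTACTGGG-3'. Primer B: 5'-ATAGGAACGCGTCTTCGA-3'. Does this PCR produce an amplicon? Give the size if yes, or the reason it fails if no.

Yes — a 48 bp product.

Primer A (GTAAGTACTGGG) matches the top strand at positions 153–164; it acts as a forward primer.
Primer B's reverse complement is TCGAAGACGCGTTCCTAT, matching the top strand at positions 183–200; it acts as a reverse primer.
The 3' ends face each other across positions 153–200, giving a 48 bp product.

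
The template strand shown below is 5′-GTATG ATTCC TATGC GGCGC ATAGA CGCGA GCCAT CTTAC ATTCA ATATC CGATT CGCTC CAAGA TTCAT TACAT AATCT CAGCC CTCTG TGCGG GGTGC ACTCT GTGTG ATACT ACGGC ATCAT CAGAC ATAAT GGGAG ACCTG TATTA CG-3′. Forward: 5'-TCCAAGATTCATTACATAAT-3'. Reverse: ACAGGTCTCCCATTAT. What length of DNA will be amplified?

Forward primer TCCAAGATTCATTACATAAT is found on the top strand at positions 59–78.
Reverse complement of the reverse primer: ATAATGGGAGACCTGT. This occurs on the top strand at positions 131–146.
Amplicon spans positions 59–146: 88 bp.

88 bp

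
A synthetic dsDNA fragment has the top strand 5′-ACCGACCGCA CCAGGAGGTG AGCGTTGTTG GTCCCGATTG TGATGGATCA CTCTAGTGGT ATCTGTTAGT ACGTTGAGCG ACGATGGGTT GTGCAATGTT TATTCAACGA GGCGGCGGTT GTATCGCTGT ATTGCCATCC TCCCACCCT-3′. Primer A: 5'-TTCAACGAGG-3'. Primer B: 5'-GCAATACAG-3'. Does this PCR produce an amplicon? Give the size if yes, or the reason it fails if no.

Primer A (TTCAACGAGG) matches the top strand at positions 103–112; it acts as a forward primer.
Primer B's reverse complement is CTGTATTGC, matching the top strand at positions 127–135; it acts as a reverse primer.
The 3' ends face each other across positions 103–135, giving a 33 bp product.

Yes — a 33 bp product.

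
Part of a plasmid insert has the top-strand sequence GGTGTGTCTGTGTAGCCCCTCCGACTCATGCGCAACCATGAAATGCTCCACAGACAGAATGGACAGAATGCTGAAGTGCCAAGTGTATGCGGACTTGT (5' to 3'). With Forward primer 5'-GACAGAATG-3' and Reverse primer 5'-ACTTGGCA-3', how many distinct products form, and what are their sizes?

Two products: 32 bp, 23 bp

The forward primer GACAGAATG matches the top strand at positions 53–61, 62–70.
The reverse primer's reverse complement is TGCCAAGT, matching at positions 77–84.
Each forward site pairs with the reverse site to give a product ending at position 84: sizes 32, 23 bp.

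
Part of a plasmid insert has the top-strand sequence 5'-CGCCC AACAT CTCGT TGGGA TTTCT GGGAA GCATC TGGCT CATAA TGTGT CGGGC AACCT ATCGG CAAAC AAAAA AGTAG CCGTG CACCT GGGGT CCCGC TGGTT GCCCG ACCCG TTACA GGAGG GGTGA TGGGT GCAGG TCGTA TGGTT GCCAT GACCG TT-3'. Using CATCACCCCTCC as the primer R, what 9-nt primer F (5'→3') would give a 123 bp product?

The reverse primer's reverse complement GGAGGGGTGATG matches the template at positions 121–132, so the product ends at position 132.
A 123 bp product then starts at position 132 − 123 + 1 = 10.
The forward primer is identical to the top strand there: TCTCGTTGG.

5'-TCTCGTTGG-3'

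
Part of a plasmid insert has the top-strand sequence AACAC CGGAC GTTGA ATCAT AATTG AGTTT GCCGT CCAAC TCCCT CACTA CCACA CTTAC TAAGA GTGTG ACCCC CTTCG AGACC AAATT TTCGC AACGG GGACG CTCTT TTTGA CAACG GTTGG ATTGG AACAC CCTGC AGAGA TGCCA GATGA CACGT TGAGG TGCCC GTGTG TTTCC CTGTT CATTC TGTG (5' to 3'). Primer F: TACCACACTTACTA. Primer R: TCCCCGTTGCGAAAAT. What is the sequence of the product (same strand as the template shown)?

5'-TACCACACTTACTAAGAGTGTGACCCCCTTCGAGACCAAATTTTCGCAACGGGGA-3'

Scanning the template, TACCACACTTACTA occurs at positions 49–62; this primer anneals to the bottom strand there with its 3' end pointing downstream.
Reverse complement of the reverse primer: ATTTTCGCAACGGGGA. This occurs on the top strand at positions 88–103.
The product is the template from position 49 through 103 (55 bp).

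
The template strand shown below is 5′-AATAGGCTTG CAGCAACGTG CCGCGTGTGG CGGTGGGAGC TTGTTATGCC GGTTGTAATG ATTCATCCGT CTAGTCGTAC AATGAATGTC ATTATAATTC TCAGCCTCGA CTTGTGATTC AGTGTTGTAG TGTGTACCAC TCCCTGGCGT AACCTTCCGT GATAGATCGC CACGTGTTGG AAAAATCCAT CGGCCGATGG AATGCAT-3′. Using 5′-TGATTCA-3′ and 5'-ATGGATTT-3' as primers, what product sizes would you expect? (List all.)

The forward primer TGATTCA matches the top strand at positions 59–65, 115–121.
The reverse primer's reverse complement is AAATCCAT, matching at positions 183–190.
Each forward site pairs with the reverse site to give a product ending at position 190: sizes 132, 76 bp.

132 bp, 76 bp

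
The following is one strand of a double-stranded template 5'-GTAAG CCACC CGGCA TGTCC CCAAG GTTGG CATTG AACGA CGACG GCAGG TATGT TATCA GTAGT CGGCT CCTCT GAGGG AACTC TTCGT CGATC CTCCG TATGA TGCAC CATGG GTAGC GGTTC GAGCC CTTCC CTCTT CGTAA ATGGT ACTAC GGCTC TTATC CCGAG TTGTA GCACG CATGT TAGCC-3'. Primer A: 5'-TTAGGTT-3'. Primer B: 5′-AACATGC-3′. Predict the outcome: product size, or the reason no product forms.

Primer A (TTAGGTT) does not match the top strand, and its reverse complement AACCTAA does not match either.
With no annealing site for primer A, no amplification occurs.

No product — primer A has no binding site in the template.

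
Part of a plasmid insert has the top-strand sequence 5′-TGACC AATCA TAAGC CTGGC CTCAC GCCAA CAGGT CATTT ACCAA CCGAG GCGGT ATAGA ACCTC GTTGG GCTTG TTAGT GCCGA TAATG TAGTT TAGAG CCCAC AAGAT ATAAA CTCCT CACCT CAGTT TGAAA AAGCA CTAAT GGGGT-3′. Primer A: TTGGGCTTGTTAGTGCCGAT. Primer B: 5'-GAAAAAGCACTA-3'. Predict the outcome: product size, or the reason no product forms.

No product — both primers anneal to the same strand and extend in the same direction.

Primer A (TTGGGCTTGTTAGTGCCGAT) matches the top strand at positions 67–86 (3' end points downstream).
Primer B (GAAAAAGCACTA) also matches the top strand directly, at positions 132–143 — its reverse complement TAGTGCTTTTTC is not present.
Both primers anneal to the bottom strand with 3' ends pointing the same way, so neither can prime synthesis back toward the other.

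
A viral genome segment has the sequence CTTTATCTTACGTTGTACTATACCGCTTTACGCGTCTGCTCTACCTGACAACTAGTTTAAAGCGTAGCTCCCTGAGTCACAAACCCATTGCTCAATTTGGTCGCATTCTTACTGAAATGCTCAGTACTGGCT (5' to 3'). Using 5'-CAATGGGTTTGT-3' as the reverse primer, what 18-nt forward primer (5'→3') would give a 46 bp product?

5'-CTGACAACTAGTTTAAAG-3'

The reverse primer's reverse complement ACAAACCCATTG matches the template at positions 79–90, so the product ends at position 90.
A 46 bp product then starts at position 90 − 46 + 1 = 45.
The forward primer is identical to the top strand there: CTGACAACTAGTTTAAAG.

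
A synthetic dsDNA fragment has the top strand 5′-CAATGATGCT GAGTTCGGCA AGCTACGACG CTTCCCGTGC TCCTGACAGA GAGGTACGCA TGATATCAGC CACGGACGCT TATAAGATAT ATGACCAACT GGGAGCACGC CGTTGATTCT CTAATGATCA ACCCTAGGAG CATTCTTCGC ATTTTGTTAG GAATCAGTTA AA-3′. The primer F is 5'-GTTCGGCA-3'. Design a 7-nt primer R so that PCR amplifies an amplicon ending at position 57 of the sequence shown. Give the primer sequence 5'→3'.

5'-GTACCTC-3'

The forward primer binds at positions 13–20; the product's 3' end on the top strand is position 57.
The reverse primer anneals to the top strand over positions 51–57, i.e. to GAGGTAC.
Its sequence written 5'→3' is the reverse complement: GTACCTC.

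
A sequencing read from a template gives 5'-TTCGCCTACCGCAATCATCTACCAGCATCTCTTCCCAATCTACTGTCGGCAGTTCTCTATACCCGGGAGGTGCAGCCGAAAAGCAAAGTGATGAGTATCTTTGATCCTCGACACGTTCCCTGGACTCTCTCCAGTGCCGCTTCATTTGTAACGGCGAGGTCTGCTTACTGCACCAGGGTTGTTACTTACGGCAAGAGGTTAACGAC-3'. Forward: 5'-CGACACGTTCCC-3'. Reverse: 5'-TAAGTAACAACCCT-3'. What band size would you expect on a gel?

The forward primer matches the template at positions 109–120.
The reverse primer's reverse complement is AGGGTTGTTACTTA, which matches the template at positions 175–188.
Amplicon spans positions 109–188: 80 bp.

80 bp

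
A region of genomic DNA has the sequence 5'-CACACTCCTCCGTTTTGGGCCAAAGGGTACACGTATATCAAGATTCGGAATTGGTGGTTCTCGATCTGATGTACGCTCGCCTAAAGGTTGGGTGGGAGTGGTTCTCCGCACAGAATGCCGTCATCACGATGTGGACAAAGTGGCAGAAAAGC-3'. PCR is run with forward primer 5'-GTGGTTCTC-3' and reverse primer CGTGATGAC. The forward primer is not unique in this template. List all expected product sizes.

75 bp, 31 bp

The forward primer GTGGTTCTC matches the top strand at positions 54–62, 98–106.
The reverse primer's reverse complement is GTCATCACG, matching at positions 120–128.
Each forward site pairs with the reverse site to give a product ending at position 128: sizes 75, 31 bp.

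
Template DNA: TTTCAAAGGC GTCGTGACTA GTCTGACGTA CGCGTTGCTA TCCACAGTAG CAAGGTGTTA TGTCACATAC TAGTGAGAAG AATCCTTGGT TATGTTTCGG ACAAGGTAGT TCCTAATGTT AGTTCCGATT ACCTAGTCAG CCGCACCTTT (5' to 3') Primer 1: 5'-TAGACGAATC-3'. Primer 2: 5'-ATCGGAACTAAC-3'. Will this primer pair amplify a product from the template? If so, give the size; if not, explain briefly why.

No product — primer 1 has no binding site in the template.

Primer 1 (TAGACGAATC) does not match the top strand, and its reverse complement GATTCGTCTA does not match either.
With no annealing site for primer 1, no amplification occurs.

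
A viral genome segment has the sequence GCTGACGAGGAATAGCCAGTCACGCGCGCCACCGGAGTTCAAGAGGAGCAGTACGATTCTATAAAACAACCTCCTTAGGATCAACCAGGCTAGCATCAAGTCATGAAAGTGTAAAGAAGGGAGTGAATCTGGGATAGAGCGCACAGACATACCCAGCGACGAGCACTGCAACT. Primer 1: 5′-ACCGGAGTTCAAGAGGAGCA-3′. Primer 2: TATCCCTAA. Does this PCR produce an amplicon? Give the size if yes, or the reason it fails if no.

Primer 2 (TATCCCTAA) does not match the top strand, and its reverse complement TTAGGGATA does not match either.
With no annealing site for primer 2, no amplification occurs.

No product — primer 2 has no binding site in the template.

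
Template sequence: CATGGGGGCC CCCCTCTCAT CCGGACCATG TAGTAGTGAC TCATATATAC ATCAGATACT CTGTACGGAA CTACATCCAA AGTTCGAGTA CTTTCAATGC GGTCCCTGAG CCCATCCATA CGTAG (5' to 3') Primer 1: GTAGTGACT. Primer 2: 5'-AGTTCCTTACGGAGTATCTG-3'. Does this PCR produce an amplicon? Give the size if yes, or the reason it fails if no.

No product — primer 2 has no binding site in the template.

Primer 2 (AGTTCCTTACGGAGTATCTG) does not match the top strand, and its reverse complement CAGATACTCCGTAAGGAACT does not match either.
With no annealing site for primer 2, no amplification occurs.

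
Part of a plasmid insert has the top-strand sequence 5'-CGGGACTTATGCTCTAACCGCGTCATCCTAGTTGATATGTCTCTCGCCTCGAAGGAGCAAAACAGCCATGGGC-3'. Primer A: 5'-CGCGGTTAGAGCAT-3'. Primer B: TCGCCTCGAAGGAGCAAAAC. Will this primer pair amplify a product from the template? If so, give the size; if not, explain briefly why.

No product — the primers' 3' ends point away from each other.

Primer A (CGCGGTTAGAGCAT) has reverse complement ATGCTCTAACCGCG, which matches the top strand at positions 9–22; primer A anneals to the top strand there with its 3' end pointing upstream toward position 9.
Primer B (TCGCCTCGAAGGAGCAAAAC) matches the top strand directly at positions 44–63; it anneals to the bottom strand with its 3' end pointing downstream toward position 63.
The 3' ends diverge (primer A extends toward position 1, primer B toward position 73), so the primers never converge on a shared product.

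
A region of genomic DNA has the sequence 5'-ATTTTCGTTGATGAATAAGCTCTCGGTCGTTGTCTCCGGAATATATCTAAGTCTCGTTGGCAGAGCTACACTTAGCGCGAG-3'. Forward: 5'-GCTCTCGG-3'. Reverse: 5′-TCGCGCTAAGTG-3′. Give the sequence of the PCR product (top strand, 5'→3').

5'-GCTCTCGGTCGTTGTCTCCGGAATATATCTAAGTCTCGTTGGCAGAGCTACACTTAGCGCGA-3'

Forward primer GCTCTCGG is found on the top strand at positions 19–26.
Taking the reverse complement of TCGCGCTAAGTG gives CACTTAGCGCGA, found at positions 69–80 on the template; the primer anneals here to the top strand with its 3' end pointing upstream.
The product is the template from position 19 through 80 (62 bp).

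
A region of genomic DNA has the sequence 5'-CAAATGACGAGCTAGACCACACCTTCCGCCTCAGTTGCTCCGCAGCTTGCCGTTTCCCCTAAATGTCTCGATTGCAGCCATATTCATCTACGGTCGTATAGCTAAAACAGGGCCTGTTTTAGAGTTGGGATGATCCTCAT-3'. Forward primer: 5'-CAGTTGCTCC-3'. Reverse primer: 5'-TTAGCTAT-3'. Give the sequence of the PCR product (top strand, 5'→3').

Forward primer CAGTTGCTCC is found on the top strand at positions 32–41.
Taking the reverse complement of TTAGCTAT gives ATAGCTAA, found at positions 98–105 on the template; the primer anneals here to the top strand with its 3' end pointing upstream.
The product is the template from position 32 through 105 (74 bp).

5'-CAGTTGCTCCGCAGCTTGCCGTTTCCCCTAAATGTCTCGATTGCAGCCATATTCATCTACGGTCGTATAGCTAA-3'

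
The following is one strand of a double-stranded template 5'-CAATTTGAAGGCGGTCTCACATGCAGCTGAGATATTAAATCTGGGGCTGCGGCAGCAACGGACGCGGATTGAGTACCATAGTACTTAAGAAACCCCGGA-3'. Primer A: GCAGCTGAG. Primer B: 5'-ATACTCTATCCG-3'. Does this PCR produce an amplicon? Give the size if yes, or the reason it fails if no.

Primer B (ATACTCTATCCG) does not match the top strand, and its reverse complement CGGATAGAGTAT does not match either.
With no annealing site for primer B, no amplification occurs.

No product — primer B has no binding site in the template.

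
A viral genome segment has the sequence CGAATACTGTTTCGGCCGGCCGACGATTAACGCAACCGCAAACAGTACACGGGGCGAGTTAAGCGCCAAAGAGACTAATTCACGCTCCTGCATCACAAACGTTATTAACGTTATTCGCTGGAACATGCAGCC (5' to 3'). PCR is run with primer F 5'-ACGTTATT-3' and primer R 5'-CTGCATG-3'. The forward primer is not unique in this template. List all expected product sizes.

The forward primer ACGTTATT matches the top strand at positions 99–106, 108–115.
The reverse primer's reverse complement is CATGCAG, matching at positions 124–130.
Each forward site pairs with the reverse site to give a product ending at position 130: sizes 32, 23 bp.

32 bp, 23 bp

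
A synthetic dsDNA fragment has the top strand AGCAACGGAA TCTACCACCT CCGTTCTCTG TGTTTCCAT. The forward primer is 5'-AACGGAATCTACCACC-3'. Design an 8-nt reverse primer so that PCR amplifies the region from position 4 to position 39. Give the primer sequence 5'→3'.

The product's 3' end on the top strand is position 39.
The reverse primer anneals to the top strand over positions 32–39, i.e. to GTTTCCAT.
Its sequence written 5'→3' is the reverse complement: ATGGAAAC.

5'-ATGGAAAC-3'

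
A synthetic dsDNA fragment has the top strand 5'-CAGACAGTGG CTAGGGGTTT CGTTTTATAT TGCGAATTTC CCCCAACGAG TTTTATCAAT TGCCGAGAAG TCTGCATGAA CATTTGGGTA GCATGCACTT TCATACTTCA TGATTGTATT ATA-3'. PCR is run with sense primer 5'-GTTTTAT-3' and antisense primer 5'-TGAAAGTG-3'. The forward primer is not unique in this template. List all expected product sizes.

82 bp, 54 bp

The forward primer GTTTTAT matches the top strand at positions 22–28, 50–56.
The reverse primer's reverse complement is CACTTTCA, matching at positions 96–103.
Each forward site pairs with the reverse site to give a product ending at position 103: sizes 82, 54 bp.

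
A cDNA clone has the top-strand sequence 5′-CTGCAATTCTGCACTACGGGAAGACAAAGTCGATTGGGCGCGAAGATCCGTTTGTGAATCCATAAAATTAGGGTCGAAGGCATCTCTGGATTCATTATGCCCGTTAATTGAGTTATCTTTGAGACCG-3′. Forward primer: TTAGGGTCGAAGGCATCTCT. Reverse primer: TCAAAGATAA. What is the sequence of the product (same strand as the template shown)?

The forward primer matches the template at positions 68–87.
The reverse primer's reverse complement is TTATCTTTGA, which matches the template at positions 113–122.
The product is the template from position 68 through 122 (55 bp).

5'-TTAGGGTCGAAGGCATCTCTGGATTCATTATGCCCGTTAATTGAGTTATCTTTGA-3'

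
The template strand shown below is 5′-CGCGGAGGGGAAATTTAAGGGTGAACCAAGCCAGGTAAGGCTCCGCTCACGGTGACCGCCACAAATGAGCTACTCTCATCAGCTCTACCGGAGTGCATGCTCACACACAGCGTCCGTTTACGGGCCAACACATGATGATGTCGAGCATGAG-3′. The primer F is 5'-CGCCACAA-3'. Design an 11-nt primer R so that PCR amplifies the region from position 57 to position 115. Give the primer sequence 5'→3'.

5'-GGACGCTGTGT-3'

The product's 3' end on the top strand is position 115.
The reverse primer anneals to the top strand over positions 105–115, i.e. to ACACAGCGTCC.
Its sequence written 5'→3' is the reverse complement: GGACGCTGTGT.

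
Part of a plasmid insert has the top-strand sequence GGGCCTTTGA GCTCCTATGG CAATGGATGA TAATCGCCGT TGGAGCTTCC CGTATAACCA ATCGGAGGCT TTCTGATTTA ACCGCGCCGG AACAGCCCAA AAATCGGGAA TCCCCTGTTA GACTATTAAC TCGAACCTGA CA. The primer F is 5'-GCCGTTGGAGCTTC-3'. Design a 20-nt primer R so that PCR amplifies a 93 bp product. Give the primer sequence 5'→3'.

5'-TAATAGTCTAACAGGGGATT-3'

The forward primer binds at positions 36–49, so a 93 bp product ends at position 36 + 93 − 1 = 128.
The reverse primer anneals to the top strand over positions 109–128, i.e. to AATCCCCTGTTAGACTATTA.
Its sequence written 5'→3' is the reverse complement: TAATAGTCTAACAGGGGATT.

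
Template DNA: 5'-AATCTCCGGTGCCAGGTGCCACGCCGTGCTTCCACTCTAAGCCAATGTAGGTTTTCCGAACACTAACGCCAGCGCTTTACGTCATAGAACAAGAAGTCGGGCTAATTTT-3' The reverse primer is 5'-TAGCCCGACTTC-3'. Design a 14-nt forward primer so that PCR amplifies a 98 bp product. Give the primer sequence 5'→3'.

The reverse primer's reverse complement GAAGTCGGGCTA matches the template at positions 93–104, so the product ends at position 104.
A 98 bp product then starts at position 104 − 98 + 1 = 7.
The forward primer is identical to the top strand there: CGGTGCCAGGTGCC.

5'-CGGTGCCAGGTGCC-3'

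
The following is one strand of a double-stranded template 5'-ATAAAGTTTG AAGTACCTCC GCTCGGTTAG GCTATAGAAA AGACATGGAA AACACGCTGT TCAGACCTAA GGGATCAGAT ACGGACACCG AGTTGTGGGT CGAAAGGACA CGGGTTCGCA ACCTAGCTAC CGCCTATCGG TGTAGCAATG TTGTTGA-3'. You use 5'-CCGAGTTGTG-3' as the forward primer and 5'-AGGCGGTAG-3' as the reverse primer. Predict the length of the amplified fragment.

48 bp

Scanning the template, CCGAGTTGTG occurs at positions 88–97; this primer anneals to the bottom strand there with its 3' end pointing downstream.
The reverse primer's reverse complement is CTACCGCCT, which matches the template at positions 127–135.
The product runs from position 88 to position 135, so its length is 135 − 88 + 1 = 48 bp.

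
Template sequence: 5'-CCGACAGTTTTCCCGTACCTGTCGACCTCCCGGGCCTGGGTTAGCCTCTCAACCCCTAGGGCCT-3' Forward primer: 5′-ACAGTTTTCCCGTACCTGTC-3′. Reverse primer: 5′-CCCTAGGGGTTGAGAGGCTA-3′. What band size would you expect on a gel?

Scanning the template, ACAGTTTTCCCGTACCTGTC occurs at positions 4–23; this primer anneals to the bottom strand there with its 3' end pointing downstream.
Taking the reverse complement of CCCTAGGGGTTGAGAGGCTA gives TAGCCTCTCAACCCCTAGGG, found at positions 42–61 on the template; the primer anneals here to the top strand with its 3' end pointing upstream.
The product runs from position 4 to position 61, so its length is 61 − 4 + 1 = 58 bp.

58 bp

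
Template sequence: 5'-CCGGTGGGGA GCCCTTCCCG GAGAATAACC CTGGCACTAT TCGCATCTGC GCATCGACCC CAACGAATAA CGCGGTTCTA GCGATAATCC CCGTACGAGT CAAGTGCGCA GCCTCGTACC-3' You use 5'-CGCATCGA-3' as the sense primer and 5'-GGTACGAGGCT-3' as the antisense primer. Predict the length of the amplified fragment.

71 bp

Forward primer CGCATCGA is found on the top strand at positions 50–57.
The reverse primer's reverse complement is AGCCTCGTACC, which matches the template at positions 110–120.
The product runs from position 50 to position 120, so its length is 120 − 50 + 1 = 71 bp.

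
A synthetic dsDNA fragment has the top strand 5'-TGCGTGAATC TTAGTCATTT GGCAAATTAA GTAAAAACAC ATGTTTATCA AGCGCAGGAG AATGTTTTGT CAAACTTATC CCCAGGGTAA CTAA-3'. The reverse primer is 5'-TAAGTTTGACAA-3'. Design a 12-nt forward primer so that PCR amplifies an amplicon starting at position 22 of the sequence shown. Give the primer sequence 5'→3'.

5'-GCAAATTAAGTA-3'

The reverse primer's reverse complement TTGTCAAACTTA matches the template at positions 67–78; the product starts at position 22.
The forward primer is identical to the top strand over positions 22–33: GCAAATTAAGTA.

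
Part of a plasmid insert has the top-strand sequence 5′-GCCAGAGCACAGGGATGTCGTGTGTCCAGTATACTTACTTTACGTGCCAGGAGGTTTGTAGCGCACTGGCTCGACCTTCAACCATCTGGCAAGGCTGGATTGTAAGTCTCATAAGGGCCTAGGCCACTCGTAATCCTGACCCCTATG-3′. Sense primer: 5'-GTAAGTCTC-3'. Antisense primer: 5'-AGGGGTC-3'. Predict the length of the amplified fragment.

43 bp

The forward primer matches the template at positions 102–110.
Reverse complement of the reverse primer: GACCCCT. This occurs on the top strand at positions 138–144.
Product length = (reverse-primer end) − (forward-primer start) + 1 = 144 − 102 + 1 = 43 bp.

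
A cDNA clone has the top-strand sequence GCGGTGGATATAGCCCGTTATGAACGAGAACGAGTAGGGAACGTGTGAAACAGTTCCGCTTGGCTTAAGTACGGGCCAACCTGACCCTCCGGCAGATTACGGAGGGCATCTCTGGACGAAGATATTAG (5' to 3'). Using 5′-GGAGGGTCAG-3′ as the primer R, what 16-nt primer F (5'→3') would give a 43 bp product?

The reverse primer's reverse complement CTGACCCTCC matches the template at positions 81–90, so the product ends at position 90.
A 43 bp product then starts at position 90 − 43 + 1 = 48.
The forward primer is identical to the top strand there: AAACAGTTCCGCTTGG.

5'-AAACAGTTCCGCTTGG-3'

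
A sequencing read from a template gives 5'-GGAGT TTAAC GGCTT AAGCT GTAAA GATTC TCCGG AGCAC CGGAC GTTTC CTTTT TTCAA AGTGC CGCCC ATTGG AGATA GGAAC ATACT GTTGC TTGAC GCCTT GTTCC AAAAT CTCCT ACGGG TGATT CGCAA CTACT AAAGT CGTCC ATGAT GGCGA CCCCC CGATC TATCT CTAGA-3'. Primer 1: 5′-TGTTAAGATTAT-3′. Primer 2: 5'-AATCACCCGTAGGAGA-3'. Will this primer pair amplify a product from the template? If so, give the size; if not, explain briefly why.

Primer 1 (TGTTAAGATTAT) does not match the top strand, and its reverse complement ATAATCTTAACA does not match either.
With no annealing site for primer 1, no amplification occurs.

No product — primer 1 has no binding site in the template.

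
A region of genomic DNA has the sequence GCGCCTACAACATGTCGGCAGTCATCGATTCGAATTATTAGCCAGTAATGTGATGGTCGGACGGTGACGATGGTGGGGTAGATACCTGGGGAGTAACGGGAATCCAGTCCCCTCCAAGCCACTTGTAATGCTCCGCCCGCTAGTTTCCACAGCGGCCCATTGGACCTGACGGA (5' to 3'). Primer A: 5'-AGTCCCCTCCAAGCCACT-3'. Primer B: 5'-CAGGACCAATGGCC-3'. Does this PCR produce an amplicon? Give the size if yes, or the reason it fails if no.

Primer B (CAGGACCAATGGCC) does not match the top strand, and its reverse complement GGCCATTGGTCCTG does not match either.
With no annealing site for primer B, no amplification occurs.

No product — primer B has no binding site in the template.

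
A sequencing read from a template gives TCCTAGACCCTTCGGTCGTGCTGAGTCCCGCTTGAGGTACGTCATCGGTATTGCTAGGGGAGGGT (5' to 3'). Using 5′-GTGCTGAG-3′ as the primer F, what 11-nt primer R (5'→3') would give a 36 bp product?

The forward primer binds at positions 18–25, so a 36 bp product ends at position 18 + 36 − 1 = 53.
The reverse primer anneals to the top strand over positions 43–53, i.e. to CATCGGTATTG.
Its sequence written 5'→3' is the reverse complement: CAATACCGATG.

5'-CAATACCGATG-3'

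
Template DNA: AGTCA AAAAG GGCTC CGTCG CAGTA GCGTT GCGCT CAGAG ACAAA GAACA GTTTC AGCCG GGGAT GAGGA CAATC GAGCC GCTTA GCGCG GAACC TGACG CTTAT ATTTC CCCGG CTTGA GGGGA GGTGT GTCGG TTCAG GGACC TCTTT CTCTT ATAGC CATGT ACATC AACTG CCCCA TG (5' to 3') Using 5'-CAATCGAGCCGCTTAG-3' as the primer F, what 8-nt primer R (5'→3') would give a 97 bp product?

5'-GTACATGG-3'

The forward primer binds at positions 71–86, so a 97 bp product ends at position 71 + 97 − 1 = 167.
The reverse primer anneals to the top strand over positions 160–167, i.e. to CCATGTAC.
Its sequence written 5'→3' is the reverse complement: GTACATGG.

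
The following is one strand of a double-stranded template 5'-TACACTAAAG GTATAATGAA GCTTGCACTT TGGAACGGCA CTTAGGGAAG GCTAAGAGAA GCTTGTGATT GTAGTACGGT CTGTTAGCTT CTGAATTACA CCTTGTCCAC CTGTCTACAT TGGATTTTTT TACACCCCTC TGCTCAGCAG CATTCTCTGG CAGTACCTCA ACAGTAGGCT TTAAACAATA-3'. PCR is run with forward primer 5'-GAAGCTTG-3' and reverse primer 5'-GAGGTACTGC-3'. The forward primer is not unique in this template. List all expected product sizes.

The forward primer GAAGCTTG matches the top strand at positions 18–25, 58–65.
The reverse primer's reverse complement is GCAGTACCTC, matching at positions 160–169.
Each forward site pairs with the reverse site to give a product ending at position 169: sizes 152, 112 bp.

152 bp, 112 bp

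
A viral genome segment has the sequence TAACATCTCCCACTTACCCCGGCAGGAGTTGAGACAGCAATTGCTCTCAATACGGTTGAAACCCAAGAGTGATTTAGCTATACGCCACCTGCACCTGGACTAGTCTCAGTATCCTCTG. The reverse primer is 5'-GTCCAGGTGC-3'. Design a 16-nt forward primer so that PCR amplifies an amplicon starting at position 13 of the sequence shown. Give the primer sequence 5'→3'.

The reverse primer's reverse complement GCACCTGGAC matches the template at positions 91–100; the product starts at position 13.
The forward primer is identical to the top strand over positions 13–28: CTTACCCCGGCAGGAG.

5'-CTTACCCCGGCAGGAG-3'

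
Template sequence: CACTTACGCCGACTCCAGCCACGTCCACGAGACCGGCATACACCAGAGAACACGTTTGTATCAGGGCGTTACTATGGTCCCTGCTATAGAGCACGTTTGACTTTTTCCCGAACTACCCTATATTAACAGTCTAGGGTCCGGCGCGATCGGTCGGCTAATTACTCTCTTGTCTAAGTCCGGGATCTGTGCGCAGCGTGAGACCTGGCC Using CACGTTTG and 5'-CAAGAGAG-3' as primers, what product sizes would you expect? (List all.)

119 bp, 78 bp

The forward primer CACGTTTG matches the top strand at positions 51–58, 92–99.
The reverse primer's reverse complement is CTCTCTTG, matching at positions 162–169.
Each forward site pairs with the reverse site to give a product ending at position 169: sizes 119, 78 bp.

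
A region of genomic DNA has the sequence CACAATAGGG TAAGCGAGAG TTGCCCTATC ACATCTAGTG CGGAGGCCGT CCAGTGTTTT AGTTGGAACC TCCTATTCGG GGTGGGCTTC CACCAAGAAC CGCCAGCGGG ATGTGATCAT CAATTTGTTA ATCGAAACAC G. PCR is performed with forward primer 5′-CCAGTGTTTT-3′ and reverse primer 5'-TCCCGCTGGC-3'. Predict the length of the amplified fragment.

61 bp

The forward primer matches the template at positions 51–60.
The reverse primer's reverse complement is GCCAGCGGGA, which matches the template at positions 102–111.
Amplicon spans positions 51–111: 61 bp.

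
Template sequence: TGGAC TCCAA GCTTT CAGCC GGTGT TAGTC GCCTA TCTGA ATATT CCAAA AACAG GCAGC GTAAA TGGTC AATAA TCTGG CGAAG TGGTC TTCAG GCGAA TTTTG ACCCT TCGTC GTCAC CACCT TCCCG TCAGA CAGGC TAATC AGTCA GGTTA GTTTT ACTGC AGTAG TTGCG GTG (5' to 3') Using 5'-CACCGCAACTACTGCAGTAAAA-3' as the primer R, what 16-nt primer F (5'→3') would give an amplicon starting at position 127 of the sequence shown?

The reverse primer's reverse complement TTTTACTGCAGTAGTTGCGGTG matches the template at positions 157–178; the product starts at position 127.
The forward primer is identical to the top strand over positions 127–142: CCCGTCAGACAGGCTA.

5'-CCCGTCAGACAGGCTA-3'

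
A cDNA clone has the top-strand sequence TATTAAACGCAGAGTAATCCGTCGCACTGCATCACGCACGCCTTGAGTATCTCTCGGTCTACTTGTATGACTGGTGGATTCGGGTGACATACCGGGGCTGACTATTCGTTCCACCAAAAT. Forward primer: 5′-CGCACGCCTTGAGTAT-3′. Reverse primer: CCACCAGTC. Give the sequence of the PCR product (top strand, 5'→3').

Scanning the template, CGCACGCCTTGAGTAT occurs at positions 35–50; this primer anneals to the bottom strand there with its 3' end pointing downstream.
Taking the reverse complement of CCACCAGTC gives GACTGGTGG, found at positions 69–77 on the template; the primer anneals here to the top strand with its 3' end pointing upstream.
The product is the template from position 35 through 77 (43 bp).

5'-CGCACGCCTTGAGTATCTCTCGGTCTACTTGTATGACTGGTGG-3'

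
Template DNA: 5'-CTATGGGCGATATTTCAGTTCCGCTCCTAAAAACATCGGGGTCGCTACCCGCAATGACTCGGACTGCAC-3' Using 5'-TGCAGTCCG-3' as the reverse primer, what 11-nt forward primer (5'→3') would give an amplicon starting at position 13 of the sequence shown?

The reverse primer's reverse complement CGGACTGCA matches the template at positions 60–68; the product starts at position 13.
The forward primer is identical to the top strand over positions 13–23: TTTCAGTTCCG.

5'-TTTCAGTTCCG-3'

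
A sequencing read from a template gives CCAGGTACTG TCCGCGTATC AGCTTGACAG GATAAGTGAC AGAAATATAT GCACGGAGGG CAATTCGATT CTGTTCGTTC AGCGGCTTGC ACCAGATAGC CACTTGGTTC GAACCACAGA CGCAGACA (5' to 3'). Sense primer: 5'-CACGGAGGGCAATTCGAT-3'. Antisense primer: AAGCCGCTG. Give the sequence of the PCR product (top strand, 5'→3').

5'-CACGGAGGGCAATTCGATTCTGTTCGTTCAGCGGCTT-3'

Scanning the template, CACGGAGGGCAATTCGAT occurs at positions 52–69; this primer anneals to the bottom strand there with its 3' end pointing downstream.
Taking the reverse complement of AAGCCGCTG gives CAGCGGCTT, found at positions 80–88 on the template; the primer anneals here to the top strand with its 3' end pointing upstream.
The product is the template from position 52 through 88 (37 bp).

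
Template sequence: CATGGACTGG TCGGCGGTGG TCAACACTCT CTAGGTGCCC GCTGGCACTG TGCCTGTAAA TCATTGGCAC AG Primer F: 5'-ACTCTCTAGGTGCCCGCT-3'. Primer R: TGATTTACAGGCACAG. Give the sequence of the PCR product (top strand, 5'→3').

5'-ACTCTCTAGGTGCCCGCTGGCACTGTGCCTGTAAATCA-3'

Forward primer ACTCTCTAGGTGCCCGCT is found on the top strand at positions 26–43.
The reverse primer's reverse complement is CTGTGCCTGTAAATCA, which matches the template at positions 48–63.
The product is the template from position 26 through 63 (38 bp).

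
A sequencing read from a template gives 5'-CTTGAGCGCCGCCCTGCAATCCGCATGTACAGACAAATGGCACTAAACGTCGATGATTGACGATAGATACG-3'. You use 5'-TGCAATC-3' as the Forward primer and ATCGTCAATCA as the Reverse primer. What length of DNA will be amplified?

50 bp

Scanning the template, TGCAATC occurs at positions 15–21; this primer anneals to the bottom strand there with its 3' end pointing downstream.
Taking the reverse complement of ATCGTCAATCA gives TGATTGACGAT, found at positions 54–64 on the template; the primer anneals here to the top strand with its 3' end pointing upstream.
Product length = (reverse-primer end) − (forward-primer start) + 1 = 64 − 15 + 1 = 50 bp.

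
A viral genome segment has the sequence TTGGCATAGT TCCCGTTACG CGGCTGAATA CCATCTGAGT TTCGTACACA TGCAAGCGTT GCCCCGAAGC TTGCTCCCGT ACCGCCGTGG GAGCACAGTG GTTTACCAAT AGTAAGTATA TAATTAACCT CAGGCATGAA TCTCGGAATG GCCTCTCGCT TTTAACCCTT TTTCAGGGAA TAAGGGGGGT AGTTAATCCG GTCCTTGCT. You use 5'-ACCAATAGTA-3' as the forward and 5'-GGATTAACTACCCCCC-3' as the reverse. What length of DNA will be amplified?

95 bp

Forward primer ACCAATAGTA is found on the top strand at positions 105–114.
Reverse complement of the reverse primer: GGGGGGTAGTTAATCC. This occurs on the top strand at positions 184–199.
The product runs from position 105 to position 199, so its length is 199 − 105 + 1 = 95 bp.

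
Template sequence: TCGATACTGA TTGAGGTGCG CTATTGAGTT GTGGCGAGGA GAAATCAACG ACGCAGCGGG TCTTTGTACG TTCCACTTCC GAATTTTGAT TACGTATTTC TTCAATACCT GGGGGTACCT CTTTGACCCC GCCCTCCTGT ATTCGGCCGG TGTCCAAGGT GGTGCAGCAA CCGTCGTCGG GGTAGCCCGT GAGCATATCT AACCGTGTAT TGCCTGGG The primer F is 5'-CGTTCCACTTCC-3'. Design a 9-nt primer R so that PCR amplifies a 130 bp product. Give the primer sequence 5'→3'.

5'-ATATGCTCA-3'

The forward primer binds at positions 69–80, so a 130 bp product ends at position 69 + 130 − 1 = 198.
The reverse primer anneals to the top strand over positions 190–198, i.e. to TGAGCATAT.
Its sequence written 5'→3' is the reverse complement: ATATGCTCA.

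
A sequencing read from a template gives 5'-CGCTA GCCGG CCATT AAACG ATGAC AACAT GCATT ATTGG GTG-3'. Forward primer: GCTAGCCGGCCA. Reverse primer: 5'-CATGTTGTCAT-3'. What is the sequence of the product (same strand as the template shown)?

5'-GCTAGCCGGCCATTAAACGATGACAACATG-3'

The forward primer matches the template at positions 2–13.
The reverse primer's reverse complement is ATGACAACATG, which matches the template at positions 21–31.
The product is the template from position 2 through 31 (30 bp).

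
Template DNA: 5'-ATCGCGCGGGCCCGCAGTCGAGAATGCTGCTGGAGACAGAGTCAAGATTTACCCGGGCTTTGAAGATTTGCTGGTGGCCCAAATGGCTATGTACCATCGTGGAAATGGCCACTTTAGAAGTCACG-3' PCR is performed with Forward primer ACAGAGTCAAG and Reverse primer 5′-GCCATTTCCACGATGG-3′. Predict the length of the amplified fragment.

Scanning the template, ACAGAGTCAAG occurs at positions 36–46; this primer anneals to the bottom strand there with its 3' end pointing downstream.
Reverse complement of the reverse primer: CCATCGTGGAAATGGC. This occurs on the top strand at positions 94–109.
Product length = (reverse-primer end) − (forward-primer start) + 1 = 109 − 36 + 1 = 74 bp.

74 bp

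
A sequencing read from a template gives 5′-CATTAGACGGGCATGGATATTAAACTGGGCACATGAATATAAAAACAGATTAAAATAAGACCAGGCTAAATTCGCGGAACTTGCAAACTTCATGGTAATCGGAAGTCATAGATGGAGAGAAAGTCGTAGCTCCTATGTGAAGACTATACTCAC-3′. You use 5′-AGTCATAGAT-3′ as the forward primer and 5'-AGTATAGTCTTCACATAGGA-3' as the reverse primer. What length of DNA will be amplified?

47 bp

The forward primer matches the template at positions 104–113.
Taking the reverse complement of AGTATAGTCTTCACATAGGA gives TCCTATGTGAAGACTATACT, found at positions 131–150 on the template; the primer anneals here to the top strand with its 3' end pointing upstream.
The product runs from position 104 to position 150, so its length is 150 − 104 + 1 = 47 bp.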